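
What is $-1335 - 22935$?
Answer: $-24270$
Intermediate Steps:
$-1335 - 22935 = -24270$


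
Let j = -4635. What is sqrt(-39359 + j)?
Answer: I*sqrt(43994) ≈ 209.75*I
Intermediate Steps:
sqrt(-39359 + j) = sqrt(-39359 - 4635) = sqrt(-43994) = I*sqrt(43994)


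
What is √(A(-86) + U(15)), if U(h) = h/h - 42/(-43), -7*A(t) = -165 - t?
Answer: 2*√300398/301 ≈ 3.6418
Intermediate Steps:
A(t) = 165/7 + t/7 (A(t) = -(-165 - t)/7 = 165/7 + t/7)
U(h) = 85/43 (U(h) = 1 - 42*(-1/43) = 1 + 42/43 = 85/43)
√(A(-86) + U(15)) = √((165/7 + (⅐)*(-86)) + 85/43) = √((165/7 - 86/7) + 85/43) = √(79/7 + 85/43) = √(3992/301) = 2*√300398/301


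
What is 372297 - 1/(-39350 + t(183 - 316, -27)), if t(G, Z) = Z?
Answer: 14659938970/39377 ≈ 3.7230e+5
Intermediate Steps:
372297 - 1/(-39350 + t(183 - 316, -27)) = 372297 - 1/(-39350 - 27) = 372297 - 1/(-39377) = 372297 - 1*(-1/39377) = 372297 + 1/39377 = 14659938970/39377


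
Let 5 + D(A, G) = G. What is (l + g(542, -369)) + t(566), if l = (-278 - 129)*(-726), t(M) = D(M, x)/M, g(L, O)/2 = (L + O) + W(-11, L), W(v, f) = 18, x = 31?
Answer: 83729525/283 ≈ 2.9586e+5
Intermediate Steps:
D(A, G) = -5 + G
g(L, O) = 36 + 2*L + 2*O (g(L, O) = 2*((L + O) + 18) = 2*(18 + L + O) = 36 + 2*L + 2*O)
t(M) = 26/M (t(M) = (-5 + 31)/M = 26/M)
l = 295482 (l = -407*(-726) = 295482)
(l + g(542, -369)) + t(566) = (295482 + (36 + 2*542 + 2*(-369))) + 26/566 = (295482 + (36 + 1084 - 738)) + 26*(1/566) = (295482 + 382) + 13/283 = 295864 + 13/283 = 83729525/283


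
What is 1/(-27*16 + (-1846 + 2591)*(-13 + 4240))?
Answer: 1/3148683 ≈ 3.1759e-7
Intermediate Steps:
1/(-27*16 + (-1846 + 2591)*(-13 + 4240)) = 1/(-432 + 745*4227) = 1/(-432 + 3149115) = 1/3148683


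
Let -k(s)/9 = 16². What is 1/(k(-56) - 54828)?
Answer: -1/57132 ≈ -1.7503e-5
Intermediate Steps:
k(s) = -2304 (k(s) = -9*16² = -9*256 = -2304)
1/(k(-56) - 54828) = 1/(-2304 - 54828) = 1/(-57132) = -1/57132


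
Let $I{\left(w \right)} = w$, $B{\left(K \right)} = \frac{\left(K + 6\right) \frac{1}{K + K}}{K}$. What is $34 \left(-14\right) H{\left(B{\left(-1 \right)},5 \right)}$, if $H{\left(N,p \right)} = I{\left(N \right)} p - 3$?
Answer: $-4522$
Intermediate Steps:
$B{\left(K \right)} = \frac{6 + K}{2 K^{2}}$ ($B{\left(K \right)} = \frac{\left(6 + K\right) \frac{1}{2 K}}{K} = \frac{\frac{1}{2} \frac{1}{K} \left(6 + K\right)}{K} = \frac{6 + K}{2 K^{2}}$)
$H{\left(N,p \right)} = -3 + N p$ ($H{\left(N,p \right)} = N p - 3 = -3 + N p$)
$34 \left(-14\right) H{\left(B{\left(-1 \right)},5 \right)} = 34 \left(-14\right) \left(-3 + \frac{6 - 1}{2 \cdot 1} \cdot 5\right) = - 476 \left(-3 + \frac{1}{2} \cdot 1 \cdot 5 \cdot 5\right) = - 476 \left(-3 + \frac{5}{2} \cdot 5\right) = - 476 \left(-3 + \frac{25}{2}\right) = \left(-476\right) \frac{19}{2} = -4522$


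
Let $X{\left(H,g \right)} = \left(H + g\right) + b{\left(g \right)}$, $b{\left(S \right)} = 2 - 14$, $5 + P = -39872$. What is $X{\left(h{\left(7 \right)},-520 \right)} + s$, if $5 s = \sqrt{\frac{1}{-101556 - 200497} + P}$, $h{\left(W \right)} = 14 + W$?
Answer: $-511 + \frac{i \sqrt{3638218562840546}}{1510265} \approx -511.0 + 39.938 i$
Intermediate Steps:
$P = -39877$ ($P = -5 - 39872 = -39877$)
$b{\left(S \right)} = -12$ ($b{\left(S \right)} = 2 - 14 = -12$)
$s = \frac{i \sqrt{3638218562840546}}{1510265}$ ($s = \frac{\sqrt{\frac{1}{-101556 - 200497} - 39877}}{5} = \frac{\sqrt{\frac{1}{-302053} - 39877}}{5} = \frac{\sqrt{- \frac{1}{302053} - 39877}}{5} = \frac{\sqrt{- \frac{12044967482}{302053}}}{5} = \frac{\frac{1}{302053} i \sqrt{3638218562840546}}{5} = \frac{i \sqrt{3638218562840546}}{1510265} \approx 39.938 i$)
$X{\left(H,g \right)} = -12 + H + g$ ($X{\left(H,g \right)} = \left(H + g\right) - 12 = -12 + H + g$)
$X{\left(h{\left(7 \right)},-520 \right)} + s = \left(-12 + \left(14 + 7\right) - 520\right) + \frac{i \sqrt{3638218562840546}}{1510265} = \left(-12 + 21 - 520\right) + \frac{i \sqrt{3638218562840546}}{1510265} = -511 + \frac{i \sqrt{3638218562840546}}{1510265}$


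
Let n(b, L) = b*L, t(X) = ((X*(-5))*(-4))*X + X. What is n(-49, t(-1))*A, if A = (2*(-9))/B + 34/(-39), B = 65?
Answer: 208544/195 ≈ 1069.5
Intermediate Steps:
A = -224/195 (A = (2*(-9))/65 + 34/(-39) = -18*1/65 + 34*(-1/39) = -18/65 - 34/39 = -224/195 ≈ -1.1487)
t(X) = X + 20*X² (t(X) = (-5*X*(-4))*X + X = (20*X)*X + X = 20*X² + X = X + 20*X²)
n(b, L) = L*b
n(-49, t(-1))*A = (-(1 + 20*(-1))*(-49))*(-224/195) = (-(1 - 20)*(-49))*(-224/195) = (-1*(-19)*(-49))*(-224/195) = (19*(-49))*(-224/195) = -931*(-224/195) = 208544/195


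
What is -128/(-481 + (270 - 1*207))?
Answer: 64/209 ≈ 0.30622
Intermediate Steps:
-128/(-481 + (270 - 1*207)) = -128/(-481 + (270 - 207)) = -128/(-481 + 63) = -128/(-418) = -1/418*(-128) = 64/209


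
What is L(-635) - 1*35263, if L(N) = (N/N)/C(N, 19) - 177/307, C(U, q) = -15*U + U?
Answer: -96242410713/2729230 ≈ -35264.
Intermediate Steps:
C(U, q) = -14*U
L(N) = -177/307 - 1/(14*N) (L(N) = (N/N)/((-14*N)) - 177/307 = 1*(-1/(14*N)) - 177*1/307 = -1/(14*N) - 177/307 = -177/307 - 1/(14*N))
L(-635) - 1*35263 = (1/4298)*(-307 - 2478*(-635))/(-635) - 1*35263 = (1/4298)*(-1/635)*(-307 + 1573530) - 35263 = (1/4298)*(-1/635)*1573223 - 35263 = -1573223/2729230 - 35263 = -96242410713/2729230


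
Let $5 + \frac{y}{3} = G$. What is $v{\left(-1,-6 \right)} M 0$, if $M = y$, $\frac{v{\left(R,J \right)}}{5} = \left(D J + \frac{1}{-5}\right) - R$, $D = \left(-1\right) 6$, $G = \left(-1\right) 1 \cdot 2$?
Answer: $0$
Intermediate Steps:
$G = -2$ ($G = \left(-1\right) 2 = -2$)
$D = -6$
$y = -21$ ($y = -15 + 3 \left(-2\right) = -15 - 6 = -21$)
$v{\left(R,J \right)} = -1 - 30 J - 5 R$ ($v{\left(R,J \right)} = 5 \left(\left(- 6 J + \frac{1}{-5}\right) - R\right) = 5 \left(\left(- 6 J - \frac{1}{5}\right) - R\right) = 5 \left(\left(- \frac{1}{5} - 6 J\right) - R\right) = 5 \left(- \frac{1}{5} - R - 6 J\right) = -1 - 30 J - 5 R$)
$M = -21$
$v{\left(-1,-6 \right)} M 0 = \left(-1 - -180 - -5\right) \left(-21\right) 0 = \left(-1 + 180 + 5\right) \left(-21\right) 0 = 184 \left(-21\right) 0 = \left(-3864\right) 0 = 0$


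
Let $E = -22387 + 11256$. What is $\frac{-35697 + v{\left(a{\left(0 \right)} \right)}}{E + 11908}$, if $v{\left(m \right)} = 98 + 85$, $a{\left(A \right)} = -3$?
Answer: $- \frac{11838}{259} \approx -45.707$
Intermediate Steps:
$E = -11131$
$v{\left(m \right)} = 183$
$\frac{-35697 + v{\left(a{\left(0 \right)} \right)}}{E + 11908} = \frac{-35697 + 183}{-11131 + 11908} = - \frac{35514}{777} = \left(-35514\right) \frac{1}{777} = - \frac{11838}{259}$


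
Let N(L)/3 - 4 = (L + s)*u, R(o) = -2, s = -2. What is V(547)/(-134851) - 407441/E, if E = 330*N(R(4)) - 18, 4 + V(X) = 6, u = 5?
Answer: 54943794575/2138467158 ≈ 25.693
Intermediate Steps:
N(L) = -18 + 15*L (N(L) = 12 + 3*((L - 2)*5) = 12 + 3*((-2 + L)*5) = 12 + 3*(-10 + 5*L) = 12 + (-30 + 15*L) = -18 + 15*L)
V(X) = 2 (V(X) = -4 + 6 = 2)
E = -15858 (E = 330*(-18 + 15*(-2)) - 18 = 330*(-18 - 30) - 18 = 330*(-48) - 18 = -15840 - 18 = -15858)
V(547)/(-134851) - 407441/E = 2/(-134851) - 407441/(-15858) = 2*(-1/134851) - 407441*(-1/15858) = -2/134851 + 407441/15858 = 54943794575/2138467158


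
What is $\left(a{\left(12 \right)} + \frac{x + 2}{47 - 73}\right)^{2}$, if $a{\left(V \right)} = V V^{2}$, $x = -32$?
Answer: $\frac{505305441}{169} \approx 2.99 \cdot 10^{6}$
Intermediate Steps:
$a{\left(V \right)} = V^{3}$
$\left(a{\left(12 \right)} + \frac{x + 2}{47 - 73}\right)^{2} = \left(12^{3} + \frac{-32 + 2}{47 - 73}\right)^{2} = \left(1728 - \frac{30}{-26}\right)^{2} = \left(1728 - - \frac{15}{13}\right)^{2} = \left(1728 + \frac{15}{13}\right)^{2} = \left(\frac{22479}{13}\right)^{2} = \frac{505305441}{169}$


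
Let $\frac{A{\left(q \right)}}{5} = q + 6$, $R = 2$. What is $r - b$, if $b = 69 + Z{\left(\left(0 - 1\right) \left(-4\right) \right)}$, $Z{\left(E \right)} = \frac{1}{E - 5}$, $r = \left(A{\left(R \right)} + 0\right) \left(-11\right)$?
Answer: $-508$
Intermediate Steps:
$A{\left(q \right)} = 30 + 5 q$ ($A{\left(q \right)} = 5 \left(q + 6\right) = 5 \left(6 + q\right) = 30 + 5 q$)
$r = -440$ ($r = \left(\left(30 + 5 \cdot 2\right) + 0\right) \left(-11\right) = \left(\left(30 + 10\right) + 0\right) \left(-11\right) = \left(40 + 0\right) \left(-11\right) = 40 \left(-11\right) = -440$)
$Z{\left(E \right)} = \frac{1}{-5 + E}$
$b = 68$ ($b = 69 + \frac{1}{-5 + \left(0 - 1\right) \left(-4\right)} = 69 + \frac{1}{-5 - -4} = 69 + \frac{1}{-5 + 4} = 69 + \frac{1}{-1} = 69 - 1 = 68$)
$r - b = -440 - 68 = -508$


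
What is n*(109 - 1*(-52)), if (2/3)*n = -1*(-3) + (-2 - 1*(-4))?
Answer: 2415/2 ≈ 1207.5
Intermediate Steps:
n = 15/2 (n = 3*(-1*(-3) + (-2 - 1*(-4)))/2 = 3*(3 + (-2 + 4))/2 = 3*(3 + 2)/2 = (3/2)*5 = 15/2 ≈ 7.5000)
n*(109 - 1*(-52)) = 15*(109 - 1*(-52))/2 = 15*(109 + 52)/2 = (15/2)*161 = 2415/2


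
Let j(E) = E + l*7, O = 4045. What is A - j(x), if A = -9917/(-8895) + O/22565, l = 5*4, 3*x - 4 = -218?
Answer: -901514598/13381045 ≈ -67.373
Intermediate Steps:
x = -214/3 (x = 4/3 + (⅓)*(-218) = 4/3 - 218/3 = -214/3 ≈ -71.333)
l = 20
j(E) = 140 + E (j(E) = E + 20*7 = E + 140 = 140 + E)
A = 51951476/40143135 (A = -9917/(-8895) + 4045/22565 = -9917*(-1/8895) + 4045*(1/22565) = 9917/8895 + 809/4513 = 51951476/40143135 ≈ 1.2942)
A - j(x) = 51951476/40143135 - (140 - 214/3) = 51951476/40143135 - 1*206/3 = 51951476/40143135 - 206/3 = -901514598/13381045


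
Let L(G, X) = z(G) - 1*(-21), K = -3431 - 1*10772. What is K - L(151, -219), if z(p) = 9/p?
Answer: -2147833/151 ≈ -14224.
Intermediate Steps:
K = -14203 (K = -3431 - 10772 = -14203)
L(G, X) = 21 + 9/G (L(G, X) = 9/G - 1*(-21) = 9/G + 21 = 21 + 9/G)
K - L(151, -219) = -14203 - (21 + 9/151) = -14203 - 1*3180/151 = -14203 - 3180/151 = -2147833/151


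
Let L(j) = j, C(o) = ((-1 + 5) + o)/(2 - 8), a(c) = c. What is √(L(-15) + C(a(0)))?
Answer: I*√141/3 ≈ 3.9581*I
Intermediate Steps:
C(o) = -⅔ - o/6 (C(o) = (4 + o)/(-6) = (4 + o)*(-⅙) = -⅔ - o/6)
√(L(-15) + C(a(0))) = √(-15 + (-⅔ - ⅙*0)) = √(-15 + (-⅔ + 0)) = √(-15 - ⅔) = √(-47/3) = I*√141/3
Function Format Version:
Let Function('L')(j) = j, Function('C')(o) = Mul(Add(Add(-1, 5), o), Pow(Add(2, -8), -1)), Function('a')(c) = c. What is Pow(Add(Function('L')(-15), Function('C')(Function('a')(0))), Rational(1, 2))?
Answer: Mul(Rational(1, 3), I, Pow(141, Rational(1, 2))) ≈ Mul(3.9581, I)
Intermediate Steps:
Function('C')(o) = Add(Rational(-2, 3), Mul(Rational(-1, 6), o)) (Function('C')(o) = Mul(Add(4, o), Pow(-6, -1)) = Mul(Add(4, o), Rational(-1, 6)) = Add(Rational(-2, 3), Mul(Rational(-1, 6), o)))
Pow(Add(Function('L')(-15), Function('C')(Function('a')(0))), Rational(1, 2)) = Pow(Add(-15, Add(Rational(-2, 3), Mul(Rational(-1, 6), 0))), Rational(1, 2)) = Pow(Add(-15, Add(Rational(-2, 3), 0)), Rational(1, 2)) = Pow(Add(-15, Rational(-2, 3)), Rational(1, 2)) = Pow(Rational(-47, 3), Rational(1, 2)) = Mul(Rational(1, 3), I, Pow(141, Rational(1, 2)))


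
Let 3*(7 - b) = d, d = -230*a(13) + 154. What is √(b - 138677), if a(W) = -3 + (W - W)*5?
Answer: I*√1250562/3 ≈ 372.76*I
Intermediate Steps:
a(W) = -3 (a(W) = -3 + 0*5 = -3 + 0 = -3)
d = 844 (d = -230*(-3) + 154 = 690 + 154 = 844)
b = -823/3 (b = 7 - ⅓*844 = 7 - 844/3 = -823/3 ≈ -274.33)
√(b - 138677) = √(-823/3 - 138677) = √(-416854/3) = I*√1250562/3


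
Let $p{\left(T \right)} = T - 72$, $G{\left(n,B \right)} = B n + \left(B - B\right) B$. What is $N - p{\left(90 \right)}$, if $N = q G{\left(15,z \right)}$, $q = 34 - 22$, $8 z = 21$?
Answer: $\frac{909}{2} \approx 454.5$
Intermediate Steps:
$z = \frac{21}{8}$ ($z = \frac{1}{8} \cdot 21 = \frac{21}{8} \approx 2.625$)
$q = 12$
$G{\left(n,B \right)} = B n$ ($G{\left(n,B \right)} = B n + 0 B = B n + 0 = B n$)
$p{\left(T \right)} = -72 + T$ ($p{\left(T \right)} = T - 72 = -72 + T$)
$N = \frac{945}{2}$ ($N = 12 \cdot \frac{21}{8} \cdot 15 = 12 \cdot \frac{315}{8} = \frac{945}{2} \approx 472.5$)
$N - p{\left(90 \right)} = \frac{945}{2} - \left(-72 + 90\right) = \frac{945}{2} - 18 = \frac{909}{2}$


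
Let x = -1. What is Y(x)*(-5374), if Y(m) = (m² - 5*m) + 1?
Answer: -37618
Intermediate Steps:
Y(m) = 1 + m² - 5*m
Y(x)*(-5374) = (1 + (-1)² - 5*(-1))*(-5374) = (1 + 1 + 5)*(-5374) = 7*(-5374) = -37618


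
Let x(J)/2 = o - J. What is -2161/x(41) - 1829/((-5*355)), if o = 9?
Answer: 3952831/113600 ≈ 34.796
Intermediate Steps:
x(J) = 18 - 2*J (x(J) = 2*(9 - J) = 18 - 2*J)
-2161/x(41) - 1829/((-5*355)) = -2161/(18 - 2*41) - 1829/((-5*355)) = -2161/(18 - 82) - 1829/(-1775) = -2161/(-64) - 1829*(-1/1775) = -2161*(-1/64) + 1829/1775 = 2161/64 + 1829/1775 = 3952831/113600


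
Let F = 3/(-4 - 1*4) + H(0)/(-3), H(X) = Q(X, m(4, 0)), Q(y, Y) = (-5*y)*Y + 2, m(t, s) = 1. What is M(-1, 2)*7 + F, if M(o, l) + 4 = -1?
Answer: -865/24 ≈ -36.042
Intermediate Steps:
M(o, l) = -5 (M(o, l) = -4 - 1 = -5)
Q(y, Y) = 2 - 5*Y*y (Q(y, Y) = -5*Y*y + 2 = 2 - 5*Y*y)
H(X) = 2 - 5*X (H(X) = 2 - 5*1*X = 2 - 5*X)
F = -25/24 (F = 3/(-4 - 1*4) + (2 - 5*0)/(-3) = 3/(-4 - 4) + (2 + 0)*(-⅓) = 3/(-8) + 2*(-⅓) = 3*(-⅛) - ⅔ = -3/8 - ⅔ = -25/24 ≈ -1.0417)
M(-1, 2)*7 + F = -5*7 - 25/24 = -35 - 25/24 = -865/24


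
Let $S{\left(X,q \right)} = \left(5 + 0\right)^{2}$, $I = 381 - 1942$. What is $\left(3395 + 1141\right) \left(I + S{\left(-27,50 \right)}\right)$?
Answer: $-6967296$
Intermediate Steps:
$I = -1561$ ($I = 381 - 1942 = -1561$)
$S{\left(X,q \right)} = 25$ ($S{\left(X,q \right)} = 5^{2} = 25$)
$\left(3395 + 1141\right) \left(I + S{\left(-27,50 \right)}\right) = \left(3395 + 1141\right) \left(-1561 + 25\right) = 4536 \left(-1536\right) = -6967296$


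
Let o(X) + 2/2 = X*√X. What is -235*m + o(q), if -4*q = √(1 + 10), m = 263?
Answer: -61806 - I*11^(¾)/8 ≈ -61806.0 - 0.75501*I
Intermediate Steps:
q = -√11/4 (q = -√(1 + 10)/4 = -√11/4 ≈ -0.82916)
o(X) = -1 + X^(3/2) (o(X) = -1 + X*√X = -1 + X^(3/2))
-235*m + o(q) = -235*263 + (-1 + (-√11/4)^(3/2)) = -61805 + (-1 - I*11^(¾)/8) = -61806 - I*11^(¾)/8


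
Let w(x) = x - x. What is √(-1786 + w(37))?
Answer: I*√1786 ≈ 42.261*I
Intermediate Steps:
w(x) = 0
√(-1786 + w(37)) = √(-1786 + 0) = √(-1786) = I*√1786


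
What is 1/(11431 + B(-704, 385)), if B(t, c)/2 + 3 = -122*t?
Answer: 1/183201 ≈ 5.4585e-6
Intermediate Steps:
B(t, c) = -6 - 244*t (B(t, c) = -6 + 2*(-122*t) = -6 - 244*t)
1/(11431 + B(-704, 385)) = 1/(11431 + (-6 - 244*(-704))) = 1/(11431 + (-6 + 171776)) = 1/(11431 + 171770) = 1/183201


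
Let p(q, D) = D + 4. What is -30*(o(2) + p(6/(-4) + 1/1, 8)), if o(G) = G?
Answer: -420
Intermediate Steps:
p(q, D) = 4 + D
-30*(o(2) + p(6/(-4) + 1/1, 8)) = -30*(2 + (4 + 8)) = -30*(2 + 12) = -30*14 = -420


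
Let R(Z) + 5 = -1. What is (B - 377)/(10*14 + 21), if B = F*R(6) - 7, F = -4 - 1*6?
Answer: -324/161 ≈ -2.0124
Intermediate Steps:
R(Z) = -6 (R(Z) = -5 - 1 = -6)
F = -10 (F = -4 - 6 = -10)
B = 53 (B = -10*(-6) - 7 = 60 - 7 = 53)
(B - 377)/(10*14 + 21) = (53 - 377)/(10*14 + 21) = -324/(140 + 21) = -324/161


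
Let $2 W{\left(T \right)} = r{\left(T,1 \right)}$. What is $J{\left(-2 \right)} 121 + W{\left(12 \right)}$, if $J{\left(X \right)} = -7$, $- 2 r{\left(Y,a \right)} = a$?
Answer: $- \frac{3389}{4} \approx -847.25$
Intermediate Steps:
$r{\left(Y,a \right)} = - \frac{a}{2}$
$W{\left(T \right)} = - \frac{1}{4}$ ($W{\left(T \right)} = \frac{\left(- \frac{1}{2}\right) 1}{2} = \frac{1}{2} \left(- \frac{1}{2}\right) = - \frac{1}{4}$)
$J{\left(-2 \right)} 121 + W{\left(12 \right)} = \left(-7\right) 121 - \frac{1}{4} = -847 - \frac{1}{4} = - \frac{3389}{4}$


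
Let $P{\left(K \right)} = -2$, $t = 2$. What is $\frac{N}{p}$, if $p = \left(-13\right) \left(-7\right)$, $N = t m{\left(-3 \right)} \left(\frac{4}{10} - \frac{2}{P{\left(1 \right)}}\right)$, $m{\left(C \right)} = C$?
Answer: $- \frac{6}{65} \approx -0.092308$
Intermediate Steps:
$N = - \frac{42}{5}$ ($N = 2 \left(-3\right) \left(\frac{4}{10} - \frac{2}{-2}\right) = - 6 \left(4 \cdot \frac{1}{10} - -1\right) = - 6 \left(\frac{2}{5} + 1\right) = \left(-6\right) \frac{7}{5} = - \frac{42}{5} \approx -8.4$)
$p = 91$
$\frac{N}{p} = - \frac{42}{5 \cdot 91} = \left(- \frac{42}{5}\right) \frac{1}{91} = - \frac{6}{65}$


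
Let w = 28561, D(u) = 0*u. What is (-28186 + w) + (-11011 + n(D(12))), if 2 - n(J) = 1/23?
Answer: -244583/23 ≈ -10634.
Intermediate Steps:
D(u) = 0
n(J) = 45/23 (n(J) = 2 - 1/23 = 45/23)
(-28186 + w) + (-11011 + n(D(12))) = (-28186 + 28561) + (-11011 + 45/23) = 375 - 253208/23 = -244583/23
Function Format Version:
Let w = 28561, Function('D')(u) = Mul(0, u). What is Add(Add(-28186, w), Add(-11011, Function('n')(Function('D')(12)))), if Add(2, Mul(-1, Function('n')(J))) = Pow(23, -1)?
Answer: Rational(-244583, 23) ≈ -10634.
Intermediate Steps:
Function('D')(u) = 0
Function('n')(J) = Rational(45, 23) (Function('n')(J) = Add(2, Mul(-1, Pow(23, -1))) = Add(2, Mul(-1, Rational(1, 23))) = Add(2, Rational(-1, 23)) = Rational(45, 23))
Add(Add(-28186, w), Add(-11011, Function('n')(Function('D')(12)))) = Add(Add(-28186, 28561), Add(-11011, Rational(45, 23))) = Add(375, Rational(-253208, 23)) = Rational(-244583, 23)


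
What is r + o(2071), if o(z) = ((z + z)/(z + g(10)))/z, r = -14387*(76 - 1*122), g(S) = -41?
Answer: 671729031/1015 ≈ 6.6180e+5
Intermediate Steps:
r = 661802 (r = -14387*(76 - 122) = -14387*(-46) = 661802)
o(z) = 2/(-41 + z) (o(z) = ((z + z)/(z - 41))/z = ((2*z)/(-41 + z))/z = (2*z/(-41 + z))/z = 2/(-41 + z))
r + o(2071) = 661802 + 2/(-41 + 2071) = 661802 + 2/2030 = 661802 + 2*(1/2030) = 661802 + 1/1015 = 671729031/1015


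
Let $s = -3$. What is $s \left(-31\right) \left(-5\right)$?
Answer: $-465$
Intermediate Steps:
$s \left(-31\right) \left(-5\right) = \left(-3\right) \left(-31\right) \left(-5\right) = 93 \left(-5\right) = -465$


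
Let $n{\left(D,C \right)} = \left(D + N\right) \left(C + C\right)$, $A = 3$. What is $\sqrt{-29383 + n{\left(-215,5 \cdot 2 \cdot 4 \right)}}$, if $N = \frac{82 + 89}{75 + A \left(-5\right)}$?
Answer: $i \sqrt{46355} \approx 215.3 i$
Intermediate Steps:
$N = \frac{57}{20}$ ($N = \frac{82 + 89}{75 + 3 \left(-5\right)} = \frac{171}{75 - 15} = \frac{171}{60} = 171 \cdot \frac{1}{60} = \frac{57}{20} \approx 2.85$)
$n{\left(D,C \right)} = 2 C \left(\frac{57}{20} + D\right)$ ($n{\left(D,C \right)} = \left(D + \frac{57}{20}\right) \left(C + C\right) = \left(\frac{57}{20} + D\right) 2 C = 2 C \left(\frac{57}{20} + D\right)$)
$\sqrt{-29383 + n{\left(-215,5 \cdot 2 \cdot 4 \right)}} = \sqrt{-29383 + \frac{5 \cdot 2 \cdot 4 \left(57 + 20 \left(-215\right)\right)}{10}} = \sqrt{-29383 + \frac{10 \cdot 4 \left(57 - 4300\right)}{10}} = \sqrt{-29383 + \frac{1}{10} \cdot 40 \left(-4243\right)} = \sqrt{-29383 - 16972} = \sqrt{-46355} = i \sqrt{46355}$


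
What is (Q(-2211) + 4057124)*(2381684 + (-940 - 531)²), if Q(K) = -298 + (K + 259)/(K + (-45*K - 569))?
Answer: 356692732868028990/19343 ≈ 1.8440e+13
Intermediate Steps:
Q(K) = -298 + (259 + K)/(-569 - 44*K) (Q(K) = -298 + (259 + K)/(K + (-569 - 45*K)) = -298 + (259 + K)/(-569 - 44*K))
(Q(-2211) + 4057124)*(2381684 + (-940 - 531)²) = (9*(-18869 - 1457*(-2211))/(569 + 44*(-2211)) + 4057124)*(2381684 + (-940 - 531)²) = (9*(-18869 + 3221427)/(569 - 97284) + 4057124)*(2381684 + (-1471)²) = (9*3202558/(-96715) + 4057124)*(2381684 + 2163841) = (9*(-1/96715)*3202558 + 4057124)*4545525 = (-28823022/96715 + 4057124)*4545525 = (392355924638/96715)*4545525 = 356692732868028990/19343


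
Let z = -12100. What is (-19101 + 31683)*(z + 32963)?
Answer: 262498266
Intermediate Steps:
(-19101 + 31683)*(z + 32963) = (-19101 + 31683)*(-12100 + 32963) = 12582*20863 = 262498266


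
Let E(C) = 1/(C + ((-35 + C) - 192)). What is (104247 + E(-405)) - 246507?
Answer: -147523621/1037 ≈ -1.4226e+5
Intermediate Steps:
E(C) = 1/(-227 + 2*C) (E(C) = 1/(C + (-227 + C)) = 1/(-227 + 2*C))
(104247 + E(-405)) - 246507 = (104247 + 1/(-227 + 2*(-405))) - 246507 = (104247 + 1/(-227 - 810)) - 246507 = (104247 + 1/(-1037)) - 246507 = (104247 - 1/1037) - 246507 = 108104138/1037 - 246507 = -147523621/1037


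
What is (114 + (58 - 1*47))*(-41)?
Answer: -5125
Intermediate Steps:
(114 + (58 - 1*47))*(-41) = (114 + (58 - 47))*(-41) = (114 + 11)*(-41) = 125*(-41) = -5125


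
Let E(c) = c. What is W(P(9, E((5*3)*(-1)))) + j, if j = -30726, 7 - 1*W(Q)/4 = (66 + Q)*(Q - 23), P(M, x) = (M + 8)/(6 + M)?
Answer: -5585866/225 ≈ -24826.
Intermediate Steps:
P(M, x) = (8 + M)/(6 + M)
W(Q) = 28 - 4*(-23 + Q)*(66 + Q) (W(Q) = 28 - 4*(66 + Q)*(Q - 23) = 28 - 4*(66 + Q)*(-23 + Q) = 28 - 4*(-23 + Q)*(66 + Q))
W(P(9, E((5*3)*(-1)))) + j = (6100 - 172*(8 + 9)/(6 + 9) - 4*(8 + 9)²/(6 + 9)²) - 30726 = (6100 - 172*17/15 - 4*(17/15)²) - 30726 = (6100 - 2924/15 - 4*289/225) - 30726 = (6100 - 2924/15 - 1156/225) - 30726 = 1327484/225 - 30726 = -5585866/225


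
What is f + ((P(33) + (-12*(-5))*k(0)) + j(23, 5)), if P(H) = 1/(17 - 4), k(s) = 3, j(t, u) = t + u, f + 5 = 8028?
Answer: 107004/13 ≈ 8231.1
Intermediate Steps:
f = 8023 (f = -5 + 8028 = 8023)
P(H) = 1/13
f + ((P(33) + (-12*(-5))*k(0)) + j(23, 5)) = 8023 + ((1/13 - 12*(-5)*3) + (23 + 5)) = 8023 + ((1/13 + 60*3) + 28) = 8023 + ((1/13 + 180) + 28) = 8023 + (2341/13 + 28) = 8023 + 2705/13 = 107004/13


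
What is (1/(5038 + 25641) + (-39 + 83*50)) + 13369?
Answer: 536268921/30679 ≈ 17480.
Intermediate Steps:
(1/(5038 + 25641) + (-39 + 83*50)) + 13369 = (1/30679 + (-39 + 4150)) + 13369 = (1/30679 + 4111) + 13369 = 126121370/30679 + 13369 = 536268921/30679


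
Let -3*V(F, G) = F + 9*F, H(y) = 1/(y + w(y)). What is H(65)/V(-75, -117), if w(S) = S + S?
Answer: 1/48750 ≈ 2.0513e-5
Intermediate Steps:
w(S) = 2*S
H(y) = 1/(3*y) (H(y) = 1/(y + 2*y) = 1/(3*y))
V(F, G) = -10*F/3 (V(F, G) = -(F + 9*F)/3 = -10*F/3)
H(65)/V(-75, -117) = ((1/3)/65)/((-10/3*(-75))) = ((1/3)*(1/65))/250 = (1/195)*(1/250) = 1/48750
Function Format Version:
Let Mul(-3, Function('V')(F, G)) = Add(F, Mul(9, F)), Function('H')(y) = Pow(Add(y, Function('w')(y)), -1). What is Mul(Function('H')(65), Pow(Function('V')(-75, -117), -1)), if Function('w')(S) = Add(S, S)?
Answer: Rational(1, 48750) ≈ 2.0513e-5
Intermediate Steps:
Function('w')(S) = Mul(2, S)
Function('H')(y) = Mul(Rational(1, 3), Pow(y, -1)) (Function('H')(y) = Pow(Add(y, Mul(2, y)), -1) = Pow(Mul(3, y), -1) = Mul(Rational(1, 3), Pow(y, -1)))
Function('V')(F, G) = Mul(Rational(-10, 3), F) (Function('V')(F, G) = Mul(Rational(-1, 3), Add(F, Mul(9, F))) = Mul(Rational(-1, 3), Mul(10, F)) = Mul(Rational(-10, 3), F))
Mul(Function('H')(65), Pow(Function('V')(-75, -117), -1)) = Mul(Mul(Rational(1, 3), Pow(65, -1)), Pow(Mul(Rational(-10, 3), -75), -1)) = Mul(Mul(Rational(1, 3), Rational(1, 65)), Pow(250, -1)) = Mul(Rational(1, 195), Rational(1, 250)) = Rational(1, 48750)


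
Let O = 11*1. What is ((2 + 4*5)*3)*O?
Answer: 726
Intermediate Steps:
O = 11
((2 + 4*5)*3)*O = ((2 + 4*5)*3)*11 = ((2 + 20)*3)*11 = (22*3)*11 = 66*11 = 726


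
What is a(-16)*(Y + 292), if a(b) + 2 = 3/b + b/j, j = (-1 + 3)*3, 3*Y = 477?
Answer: -105083/48 ≈ -2189.2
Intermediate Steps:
Y = 159 (Y = (⅓)*477 = 159)
j = 6 (j = 2*3 = 6)
a(b) = -2 + 3/b + b/6 (a(b) = -2 + (3/b + b/6) = -2 + 3/b + b/6)
a(-16)*(Y + 292) = (-2 + 3/(-16) + (⅙)*(-16))*(159 + 292) = (-2 + 3*(-1/16) - 8/3)*451 = (-2 - 3/16 - 8/3)*451 = -233/48*451 = -105083/48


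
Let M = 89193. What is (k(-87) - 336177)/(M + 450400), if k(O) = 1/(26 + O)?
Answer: -20506798/32915173 ≈ -0.62302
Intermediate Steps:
(k(-87) - 336177)/(M + 450400) = (1/(26 - 87) - 336177)/(89193 + 450400) = (1/(-61) - 336177)/539593 = (-1/61 - 336177)*(1/539593) = -20506798/61*1/539593 = -20506798/32915173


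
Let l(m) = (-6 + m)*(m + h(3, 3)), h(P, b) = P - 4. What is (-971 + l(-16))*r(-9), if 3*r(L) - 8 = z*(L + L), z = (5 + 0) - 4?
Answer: 1990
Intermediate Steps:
h(P, b) = -4 + P
z = 1 (z = 5 - 4 = 1)
l(m) = (-1 + m)*(-6 + m) (l(m) = (-6 + m)*(m + (-4 + 3)) = (-6 + m)*(m - 1) = (-6 + m)*(-1 + m) = (-1 + m)*(-6 + m))
r(L) = 8/3 + 2*L/3 (r(L) = 8/3 + (1*(L + L))/3 = 8/3 + (1*(2*L))/3 = 8/3 + (2*L)/3 = 8/3 + 2*L/3)
(-971 + l(-16))*r(-9) = (-971 + (6 + (-16)**2 - 7*(-16)))*(8/3 + (2/3)*(-9)) = (-971 + (6 + 256 + 112))*(8/3 - 6) = (-971 + 374)*(-10/3) = -597*(-10/3) = 1990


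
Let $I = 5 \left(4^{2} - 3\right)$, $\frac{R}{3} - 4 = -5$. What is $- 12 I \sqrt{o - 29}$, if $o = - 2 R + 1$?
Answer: $- 780 i \sqrt{22} \approx - 3658.5 i$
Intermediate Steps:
$R = -3$ ($R = 12 + 3 \left(-5\right) = 12 - 15 = -3$)
$o = 7$ ($o = \left(-2\right) \left(-3\right) + 1 = 6 + 1 = 7$)
$I = 65$ ($I = 5 \left(16 - 3\right) = 5 \cdot 13 = 65$)
$- 12 I \sqrt{o - 29} = \left(-12\right) 65 \sqrt{7 - 29} = - 780 \sqrt{-22} = - 780 i \sqrt{22}$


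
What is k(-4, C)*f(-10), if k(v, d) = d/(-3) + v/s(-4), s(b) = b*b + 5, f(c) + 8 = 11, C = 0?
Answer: -4/7 ≈ -0.57143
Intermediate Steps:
f(c) = 3 (f(c) = -8 + 11 = 3)
s(b) = 5 + b**2 (s(b) = b**2 + 5 = 5 + b**2)
k(v, d) = -d/3 + v/21 (k(v, d) = d/(-3) + v/(5 + (-4)**2) = d*(-1/3) + v/(5 + 16) = -d/3 + v/21)
k(-4, C)*f(-10) = (-1/3*0 + (1/21)*(-4))*3 = (0 - 4/21)*3 = -4/21*3 = -4/7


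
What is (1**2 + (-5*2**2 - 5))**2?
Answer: 576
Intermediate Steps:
(1**2 + (-5*2**2 - 5))**2 = (1 + (-5*4 - 5))**2 = (1 + (-20 - 5))**2 = (1 - 25)**2 = (-24)**2 = 576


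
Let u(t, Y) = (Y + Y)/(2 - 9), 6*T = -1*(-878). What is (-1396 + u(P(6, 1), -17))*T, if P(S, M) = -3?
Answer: -1424994/7 ≈ -2.0357e+5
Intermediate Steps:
T = 439/3 (T = (-1*(-878))/6 = (⅙)*878 = 439/3 ≈ 146.33)
u(t, Y) = -2*Y/7 (u(t, Y) = (2*Y)/(-7) = (2*Y)*(-⅐) = -2*Y/7)
(-1396 + u(P(6, 1), -17))*T = (-1396 - 2/7*(-17))*(439/3) = (-1396 + 34/7)*(439/3) = -9738/7*439/3 = -1424994/7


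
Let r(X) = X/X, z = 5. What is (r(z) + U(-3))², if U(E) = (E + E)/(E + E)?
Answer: 4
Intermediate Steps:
U(E) = 1 (U(E) = (2*E)/((2*E)) = (2*E)*(1/(2*E)) = 1)
r(X) = 1
(r(z) + U(-3))² = (1 + 1)² = 2² = 4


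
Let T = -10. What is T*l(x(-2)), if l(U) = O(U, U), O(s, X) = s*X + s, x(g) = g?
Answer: -20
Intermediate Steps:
O(s, X) = s + X*s (O(s, X) = X*s + s = s + X*s)
l(U) = U*(1 + U)
T*l(x(-2)) = -(-20)*(1 - 2) = -(-20)*(-1) = -10*2 = -20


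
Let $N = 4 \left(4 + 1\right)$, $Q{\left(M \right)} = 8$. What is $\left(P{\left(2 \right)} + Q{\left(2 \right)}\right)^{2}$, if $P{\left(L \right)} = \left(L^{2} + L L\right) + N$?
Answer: $1296$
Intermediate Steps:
$N = 20$ ($N = 4 \cdot 5 = 20$)
$P{\left(L \right)} = 20 + 2 L^{2}$ ($P{\left(L \right)} = \left(L^{2} + L L\right) + 20 = \left(L^{2} + L^{2}\right) + 20 = 2 L^{2} + 20 = 20 + 2 L^{2}$)
$\left(P{\left(2 \right)} + Q{\left(2 \right)}\right)^{2} = \left(\left(20 + 2 \cdot 2^{2}\right) + 8\right)^{2} = \left(\left(20 + 2 \cdot 4\right) + 8\right)^{2} = \left(\left(20 + 8\right) + 8\right)^{2} = \left(28 + 8\right)^{2} = 36^{2} = 1296$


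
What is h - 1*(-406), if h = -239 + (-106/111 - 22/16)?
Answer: 146227/888 ≈ 164.67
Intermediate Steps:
h = -214301/888 (h = -239 + (-106*1/111 - 22*1/16) = -239 + (-106/111 - 11/8) = -239 - 2069/888 = -214301/888 ≈ -241.33)
h - 1*(-406) = -214301/888 - 1*(-406) = -214301/888 + 406 = 146227/888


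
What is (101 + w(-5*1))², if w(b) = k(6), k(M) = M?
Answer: 11449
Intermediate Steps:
w(b) = 6
(101 + w(-5*1))² = (101 + 6)² = 107² = 11449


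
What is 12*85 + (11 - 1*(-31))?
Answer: 1062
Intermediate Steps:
12*85 + (11 - 1*(-31)) = 1020 + (11 + 31) = 1020 + 42 = 1062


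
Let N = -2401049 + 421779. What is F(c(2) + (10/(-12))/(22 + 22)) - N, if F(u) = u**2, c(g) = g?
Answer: 137947475449/69696 ≈ 1.9793e+6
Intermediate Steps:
N = -1979270
F(c(2) + (10/(-12))/(22 + 22)) - N = (2 + (10/(-12))/(22 + 22))**2 - 1*(-1979270) = (2 + (10*(-1/12))/44)**2 + 1979270 = (2 + (1/44)*(-5/6))**2 + 1979270 = (2 - 5/264)**2 + 1979270 = (523/264)**2 + 1979270 = 273529/69696 + 1979270 = 137947475449/69696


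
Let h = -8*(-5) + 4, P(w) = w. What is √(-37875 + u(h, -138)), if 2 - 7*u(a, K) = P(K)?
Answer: I*√37855 ≈ 194.56*I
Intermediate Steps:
h = 44 (h = 40 + 4 = 44)
u(a, K) = 2/7 - K/7
√(-37875 + u(h, -138)) = √(-37875 + (2/7 - ⅐*(-138))) = √(-37875 + (2/7 + 138/7)) = √(-37875 + 20) = √(-37855) = I*√37855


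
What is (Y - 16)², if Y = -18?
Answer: 1156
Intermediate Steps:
(Y - 16)² = (-18 - 16)² = (-34)² = 1156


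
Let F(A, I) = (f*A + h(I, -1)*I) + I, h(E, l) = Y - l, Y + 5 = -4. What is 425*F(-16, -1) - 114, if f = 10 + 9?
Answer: -126339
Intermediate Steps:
Y = -9 (Y = -5 - 4 = -9)
h(E, l) = -9 - l
f = 19
F(A, I) = -7*I + 19*A (F(A, I) = (19*A + (-9 - 1*(-1))*I) + I = (19*A + (-9 + 1)*I) + I = (19*A - 8*I) + I = (-8*I + 19*A) + I = -7*I + 19*A)
425*F(-16, -1) - 114 = 425*(-7*(-1) + 19*(-16)) - 114 = 425*(7 - 304) - 114 = 425*(-297) - 114 = -126225 - 114 = -126339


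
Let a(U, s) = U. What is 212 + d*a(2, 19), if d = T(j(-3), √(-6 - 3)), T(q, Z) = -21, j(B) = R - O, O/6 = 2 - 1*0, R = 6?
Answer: 170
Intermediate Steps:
O = 12 (O = 6*(2 - 1*0) = 6*(2 + 0) = 6*2 = 12)
j(B) = -6 (j(B) = 6 - 1*12 = 6 - 12 = -6)
d = -21
212 + d*a(2, 19) = 212 - 21*2 = 212 - 42 = 170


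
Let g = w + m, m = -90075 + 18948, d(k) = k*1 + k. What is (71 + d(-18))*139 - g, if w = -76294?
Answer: 152286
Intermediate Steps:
d(k) = 2*k (d(k) = k + k = 2*k)
m = -71127
g = -147421 (g = -76294 - 71127 = -147421)
(71 + d(-18))*139 - g = (71 + 2*(-18))*139 - 1*(-147421) = (71 - 36)*139 + 147421 = 35*139 + 147421 = 4865 + 147421 = 152286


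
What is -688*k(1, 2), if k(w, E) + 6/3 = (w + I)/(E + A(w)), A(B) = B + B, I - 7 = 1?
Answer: -172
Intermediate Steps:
I = 8 (I = 7 + 1 = 8)
A(B) = 2*B
k(w, E) = -2 + (8 + w)/(E + 2*w) (k(w, E) = -2 + (w + 8)/(E + 2*w) = -2 + (8 + w)/(E + 2*w))
-688*k(1, 2) = -688*(8 - 3*1 - 2*2)/(2 + 2*1) = -688*(8 - 3 - 4)/(2 + 2) = -688/4 = -172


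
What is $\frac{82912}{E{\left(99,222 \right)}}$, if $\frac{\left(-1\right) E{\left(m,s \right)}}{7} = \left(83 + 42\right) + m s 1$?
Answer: $- \frac{82912}{154721} \approx -0.53588$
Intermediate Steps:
$E{\left(m,s \right)} = -875 - 7 m s$ ($E{\left(m,s \right)} = - 7 \left(\left(83 + 42\right) + m s 1\right) = - 7 \left(125 + m s\right) = -875 - 7 m s$)
$\frac{82912}{E{\left(99,222 \right)}} = \frac{82912}{-875 - 693 \cdot 222} = \frac{82912}{-875 - 153846} = \frac{82912}{-154721} = 82912 \left(- \frac{1}{154721}\right) = - \frac{82912}{154721}$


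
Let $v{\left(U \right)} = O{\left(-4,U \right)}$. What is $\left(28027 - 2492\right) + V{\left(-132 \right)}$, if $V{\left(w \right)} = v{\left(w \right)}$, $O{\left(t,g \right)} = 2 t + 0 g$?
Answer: $25527$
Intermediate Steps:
$O{\left(t,g \right)} = 2 t$ ($O{\left(t,g \right)} = 2 t + 0 = 2 t$)
$v{\left(U \right)} = -8$ ($v{\left(U \right)} = 2 \left(-4\right) = -8$)
$V{\left(w \right)} = -8$
$\left(28027 - 2492\right) + V{\left(-132 \right)} = \left(28027 - 2492\right) - 8 = 25535 - 8 = 25527$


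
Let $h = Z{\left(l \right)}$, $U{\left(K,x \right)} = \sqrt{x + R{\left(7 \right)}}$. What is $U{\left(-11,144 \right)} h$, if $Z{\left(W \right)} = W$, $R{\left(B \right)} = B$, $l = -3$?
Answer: $- 3 \sqrt{151} \approx -36.865$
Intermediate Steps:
$U{\left(K,x \right)} = \sqrt{7 + x}$ ($U{\left(K,x \right)} = \sqrt{x + 7} = \sqrt{7 + x}$)
$h = -3$
$U{\left(-11,144 \right)} h = \sqrt{7 + 144} \left(-3\right) = \sqrt{151} \left(-3\right) = - 3 \sqrt{151}$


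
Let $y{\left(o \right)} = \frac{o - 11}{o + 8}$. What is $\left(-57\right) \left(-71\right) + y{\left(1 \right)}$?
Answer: $\frac{36413}{9} \approx 4045.9$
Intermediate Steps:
$y{\left(o \right)} = \frac{-11 + o}{8 + o}$
$\left(-57\right) \left(-71\right) + y{\left(1 \right)} = \left(-57\right) \left(-71\right) + \frac{-11 + 1}{8 + 1} = 4047 + \frac{1}{9} \left(-10\right) = 4047 - \frac{10}{9} = \frac{36413}{9}$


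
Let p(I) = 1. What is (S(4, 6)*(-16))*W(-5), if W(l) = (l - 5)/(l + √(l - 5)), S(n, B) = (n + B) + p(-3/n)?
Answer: -1760/7 - 352*I*√10/7 ≈ -251.43 - 159.02*I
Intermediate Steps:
S(n, B) = 1 + B + n (S(n, B) = (n + B) + 1 = (B + n) + 1 = 1 + B + n)
W(l) = (-5 + l)/(l + √(-5 + l))
(S(4, 6)*(-16))*W(-5) = ((1 + 6 + 4)*(-16))*((-5 - 5)/(-5 + √(-5 - 5))) = (11*(-16))*(-10/(-5 + √(-10))) = -176*(-10)/(-5 + I*√10) = -(-1760)/(-5 + I*√10) = 1760/(-5 + I*√10)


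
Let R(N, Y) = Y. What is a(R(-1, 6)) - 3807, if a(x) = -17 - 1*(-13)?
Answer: -3811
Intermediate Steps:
a(x) = -4 (a(x) = -17 + 13 = -4)
a(R(-1, 6)) - 3807 = -4 - 3807 = -3811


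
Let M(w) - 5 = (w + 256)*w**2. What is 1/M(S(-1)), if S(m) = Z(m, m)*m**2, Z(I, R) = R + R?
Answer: 1/1021 ≈ 0.00097943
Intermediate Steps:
Z(I, R) = 2*R
S(m) = 2*m**3 (S(m) = (2*m)*m**2 = 2*m**3)
M(w) = 5 + w**2*(256 + w) (M(w) = 5 + (w + 256)*w**2 = 5 + (256 + w)*w**2 = 5 + w**2*(256 + w))
1/M(S(-1)) = 1/(5 + (2*(-1)**3)**3 + 256*(2*(-1)**3)**2) = 1/(5 + (2*(-1))**3 + 256*(2*(-1))**2) = 1/(5 + (-2)**3 + 256*(-2)**2) = 1/(5 - 8 + 256*4) = 1/(5 - 8 + 1024) = 1/1021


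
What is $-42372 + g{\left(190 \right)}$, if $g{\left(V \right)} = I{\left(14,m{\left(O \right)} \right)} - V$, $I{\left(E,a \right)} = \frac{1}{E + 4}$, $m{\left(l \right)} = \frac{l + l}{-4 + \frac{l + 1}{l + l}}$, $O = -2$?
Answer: $- \frac{766115}{18} \approx -42562.0$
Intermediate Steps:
$m{\left(l \right)} = \frac{2 l}{-4 + \frac{1 + l}{2 l}}$
$I{\left(E,a \right)} = \frac{1}{4 + E}$
$g{\left(V \right)} = \frac{1}{18} - V$ ($g{\left(V \right)} = \frac{1}{4 + 14} - V = \frac{1}{18} - V$)
$-42372 + g{\left(190 \right)} = -42372 + \left(\frac{1}{18} - 190\right) = -42372 - \frac{3419}{18} = - \frac{766115}{18}$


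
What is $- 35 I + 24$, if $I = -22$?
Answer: $794$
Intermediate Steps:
$- 35 I + 24 = \left(-35\right) \left(-22\right) + 24 = 770 + 24 = 794$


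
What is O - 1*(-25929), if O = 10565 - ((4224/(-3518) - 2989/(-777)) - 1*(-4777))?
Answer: 6192195872/195249 ≈ 31714.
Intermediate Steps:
O = 1129584551/195249 (O = 10565 - ((4224*(-1/3518) - 2989*(-1/777)) + 4777) = 10565 - ((-2112/1759 + 427/111) + 4777) = 10565 - (516661/195249 + 4777) = 10565 - 1*933221134/195249 = 10565 - 933221134/195249 = 1129584551/195249 ≈ 5785.4)
O - 1*(-25929) = 1129584551/195249 - 1*(-25929) = 1129584551/195249 + 25929 = 6192195872/195249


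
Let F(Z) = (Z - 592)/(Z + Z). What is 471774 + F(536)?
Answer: 63217709/134 ≈ 4.7177e+5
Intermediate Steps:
F(Z) = (-592 + Z)/(2*Z) (F(Z) = (-592 + Z)/((2*Z)) = (-592 + Z)*(1/(2*Z)) = (-592 + Z)/(2*Z))
471774 + F(536) = 471774 + (½)*(-592 + 536)/536 = 471774 + (½)*(1/536)*(-56) = 471774 - 7/134 = 63217709/134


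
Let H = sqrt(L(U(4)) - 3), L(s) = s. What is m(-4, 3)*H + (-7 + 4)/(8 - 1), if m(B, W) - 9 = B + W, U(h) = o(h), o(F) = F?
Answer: 53/7 ≈ 7.5714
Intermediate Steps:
U(h) = h
H = 1 (H = sqrt(4 - 3) = sqrt(1) = 1)
m(B, W) = 9 + B + W (m(B, W) = 9 + (B + W) = 9 + B + W)
m(-4, 3)*H + (-7 + 4)/(8 - 1) = (9 - 4 + 3)*1 + (-7 + 4)/(8 - 1) = 8*1 - 3/7 = 8 - 3*1/7 = 8 - 3/7 = 53/7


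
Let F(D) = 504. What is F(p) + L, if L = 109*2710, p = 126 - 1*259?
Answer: 295894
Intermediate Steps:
p = -133 (p = 126 - 259 = -133)
L = 295390
F(p) + L = 504 + 295390 = 295894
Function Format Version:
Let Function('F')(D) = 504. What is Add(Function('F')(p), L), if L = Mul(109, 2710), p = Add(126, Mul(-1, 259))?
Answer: 295894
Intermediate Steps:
p = -133 (p = Add(126, -259) = -133)
L = 295390
Add(Function('F')(p), L) = Add(504, 295390) = 295894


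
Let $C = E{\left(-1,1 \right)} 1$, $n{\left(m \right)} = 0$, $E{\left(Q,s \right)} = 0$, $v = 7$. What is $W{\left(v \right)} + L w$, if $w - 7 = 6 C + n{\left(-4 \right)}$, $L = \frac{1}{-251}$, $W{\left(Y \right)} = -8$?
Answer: $- \frac{2015}{251} \approx -8.0279$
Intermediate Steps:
$C = 0$ ($C = 0 \cdot 1 = 0$)
$L = - \frac{1}{251} \approx -0.0039841$
$w = 7$ ($w = 7 + \left(6 \cdot 0 + 0\right) = 7 + \left(0 + 0\right) = 7 + 0 = 7$)
$W{\left(v \right)} + L w = -8 - \frac{7}{251} = - \frac{2015}{251}$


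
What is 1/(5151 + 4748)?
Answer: 1/9899 ≈ 0.00010102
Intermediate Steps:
1/(5151 + 4748) = 1/9899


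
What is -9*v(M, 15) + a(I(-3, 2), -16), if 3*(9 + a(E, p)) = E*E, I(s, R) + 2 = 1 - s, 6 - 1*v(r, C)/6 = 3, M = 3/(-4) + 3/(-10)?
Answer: -509/3 ≈ -169.67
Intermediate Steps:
M = -21/20 (M = 3*(-¼) + 3*(-⅒) = -¾ - 3/10 = -21/20 ≈ -1.0500)
v(r, C) = 18 (v(r, C) = 36 - 6*3 = 36 - 18 = 18)
I(s, R) = -1 - s (I(s, R) = -2 + (1 - s) = -1 - s)
a(E, p) = -9 + E²/3 (a(E, p) = -9 + (E*E)/3 = -9 + E²/3)
-9*v(M, 15) + a(I(-3, 2), -16) = -9*18 + (-9 + (-1 - 1*(-3))²/3) = -162 + (-9 + (-1 + 3)²/3) = -162 + (-9 + (⅓)*2²) = -162 + (-9 + (⅓)*4) = -162 + (-9 + 4/3) = -162 - 23/3 = -509/3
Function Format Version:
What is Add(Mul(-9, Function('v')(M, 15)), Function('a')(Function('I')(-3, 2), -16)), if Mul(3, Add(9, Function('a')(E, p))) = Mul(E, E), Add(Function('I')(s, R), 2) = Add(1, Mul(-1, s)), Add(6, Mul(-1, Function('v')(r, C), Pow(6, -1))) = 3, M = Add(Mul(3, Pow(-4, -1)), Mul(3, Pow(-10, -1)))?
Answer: Rational(-509, 3) ≈ -169.67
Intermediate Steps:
M = Rational(-21, 20) (M = Add(Mul(3, Rational(-1, 4)), Mul(3, Rational(-1, 10))) = Add(Rational(-3, 4), Rational(-3, 10)) = Rational(-21, 20) ≈ -1.0500)
Function('v')(r, C) = 18 (Function('v')(r, C) = Add(36, Mul(-6, 3)) = Add(36, -18) = 18)
Function('I')(s, R) = Add(-1, Mul(-1, s)) (Function('I')(s, R) = Add(-2, Add(1, Mul(-1, s))) = Add(-1, Mul(-1, s)))
Function('a')(E, p) = Add(-9, Mul(Rational(1, 3), Pow(E, 2))) (Function('a')(E, p) = Add(-9, Mul(Rational(1, 3), Mul(E, E))) = Add(-9, Mul(Rational(1, 3), Pow(E, 2))))
Add(Mul(-9, Function('v')(M, 15)), Function('a')(Function('I')(-3, 2), -16)) = Add(Mul(-9, 18), Add(-9, Mul(Rational(1, 3), Pow(Add(-1, Mul(-1, -3)), 2)))) = Add(-162, Add(-9, Mul(Rational(1, 3), Pow(Add(-1, 3), 2)))) = Add(-162, Add(-9, Mul(Rational(1, 3), Pow(2, 2)))) = Add(-162, Add(-9, Mul(Rational(1, 3), 4))) = Add(-162, Add(-9, Rational(4, 3))) = Add(-162, Rational(-23, 3)) = Rational(-509, 3)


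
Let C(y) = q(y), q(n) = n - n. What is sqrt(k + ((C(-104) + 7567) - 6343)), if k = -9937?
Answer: I*sqrt(8713) ≈ 93.344*I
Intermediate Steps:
q(n) = 0
C(y) = 0
sqrt(k + ((C(-104) + 7567) - 6343)) = sqrt(-9937 + ((0 + 7567) - 6343)) = sqrt(-9937 + (7567 - 6343)) = sqrt(-9937 + 1224) = sqrt(-8713) = I*sqrt(8713)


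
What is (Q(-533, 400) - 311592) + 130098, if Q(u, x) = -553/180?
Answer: -32669473/180 ≈ -1.8150e+5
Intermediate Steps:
Q(u, x) = -553/180 (Q(u, x) = -553*1/180 = -553/180)
(Q(-533, 400) - 311592) + 130098 = (-553/180 - 311592) + 130098 = -56087113/180 + 130098 = -32669473/180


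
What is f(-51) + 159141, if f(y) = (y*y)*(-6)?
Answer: 143535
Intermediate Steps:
f(y) = -6*y² (f(y) = y²*(-6) = -6*y²)
f(-51) + 159141 = -6*(-51)² + 159141 = -6*2601 + 159141 = -15606 + 159141 = 143535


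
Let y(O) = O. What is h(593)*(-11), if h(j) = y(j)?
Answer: -6523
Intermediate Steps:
h(j) = j
h(593)*(-11) = 593*(-11) = -6523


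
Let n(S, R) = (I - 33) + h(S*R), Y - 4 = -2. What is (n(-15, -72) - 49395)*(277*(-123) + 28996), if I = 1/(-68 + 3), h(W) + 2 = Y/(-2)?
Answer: 3261211240/13 ≈ 2.5086e+8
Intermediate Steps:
Y = 2 (Y = 4 - 2 = 2)
h(W) = -3 (h(W) = -2 + 2/(-2) = -2 + 2*(-1/2) = -2 - 1 = -3)
I = -1/65 (I = 1/(-65) = -1/65 ≈ -0.015385)
n(S, R) = -2341/65 (n(S, R) = (-1/65 - 33) - 3 = -2146/65 - 3 = -2341/65)
(n(-15, -72) - 49395)*(277*(-123) + 28996) = (-2341/65 - 49395)*(277*(-123) + 28996) = -3213016*(-34071 + 28996)/65 = -3213016/65*(-5075) = 3261211240/13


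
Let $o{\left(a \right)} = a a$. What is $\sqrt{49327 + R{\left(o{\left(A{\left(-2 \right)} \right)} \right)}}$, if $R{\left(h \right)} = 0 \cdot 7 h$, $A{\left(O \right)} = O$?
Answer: $\sqrt{49327} \approx 222.1$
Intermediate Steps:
$o{\left(a \right)} = a^{2}$
$R{\left(h \right)} = 0$ ($R{\left(h \right)} = 0 h = 0$)
$\sqrt{49327 + R{\left(o{\left(A{\left(-2 \right)} \right)} \right)}} = \sqrt{49327 + 0} = \sqrt{49327}$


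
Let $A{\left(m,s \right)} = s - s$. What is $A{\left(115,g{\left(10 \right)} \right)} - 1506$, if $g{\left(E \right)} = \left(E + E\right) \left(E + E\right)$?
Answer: $-1506$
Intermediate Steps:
$g{\left(E \right)} = 4 E^{2}$ ($g{\left(E \right)} = 2 E 2 E = 4 E^{2}$)
$A{\left(m,s \right)} = 0$
$A{\left(115,g{\left(10 \right)} \right)} - 1506 = 0 - 1506 = -1506$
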